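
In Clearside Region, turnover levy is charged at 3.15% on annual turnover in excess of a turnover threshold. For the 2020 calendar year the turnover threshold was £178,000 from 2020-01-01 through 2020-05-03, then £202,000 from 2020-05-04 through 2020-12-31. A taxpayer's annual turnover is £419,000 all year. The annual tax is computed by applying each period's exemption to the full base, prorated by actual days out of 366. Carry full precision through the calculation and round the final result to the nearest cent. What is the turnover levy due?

£7,091.63

2020-01-01 to 2020-05-03: 124 days, exemption £178,000 → (£419,000 − £178,000) × 3.15% × 124/366 = £2,571.9836
2020-05-04 to 2020-12-31: 242 days, exemption £202,000 → (£419,000 − £202,000) × 3.15% × 242/366 = £4,519.6475
Total = £7,091.6311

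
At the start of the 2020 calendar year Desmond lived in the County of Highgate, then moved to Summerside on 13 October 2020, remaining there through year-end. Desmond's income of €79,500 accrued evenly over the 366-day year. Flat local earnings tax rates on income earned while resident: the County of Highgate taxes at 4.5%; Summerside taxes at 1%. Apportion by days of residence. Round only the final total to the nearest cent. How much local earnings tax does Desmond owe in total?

The County of Highgate, 1 January – 12 October 2020: 286 days → €79,500 × 4.5% × 286/366 = €2,795.5328
Summerside, 13 October – 31 December 2020: 80 days → €79,500 × 1% × 80/366 = €173.7705
Total = €2,969.3033

€2,969.30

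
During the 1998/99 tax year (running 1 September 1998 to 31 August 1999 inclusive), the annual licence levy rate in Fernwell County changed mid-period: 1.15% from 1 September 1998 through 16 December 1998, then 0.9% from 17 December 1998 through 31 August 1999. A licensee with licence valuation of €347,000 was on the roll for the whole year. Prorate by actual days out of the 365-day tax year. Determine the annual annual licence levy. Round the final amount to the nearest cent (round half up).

€3,377.31

1 September – 16 December 1998: 107 days at 1.15% → €347,000 × 1.15% × 107/365 = €1,169.8178
17 December 1998 – 31 August 1999: 258 days at 0.9% → €347,000 × 0.9% × 258/365 = €2,207.4904
Total = €3,377.3082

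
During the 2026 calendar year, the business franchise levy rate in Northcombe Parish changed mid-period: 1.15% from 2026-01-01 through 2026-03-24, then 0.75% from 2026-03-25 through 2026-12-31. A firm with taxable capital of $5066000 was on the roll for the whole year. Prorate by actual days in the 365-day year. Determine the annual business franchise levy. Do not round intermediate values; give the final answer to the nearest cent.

$42602.98

2026-01-01 to 2026-03-24: 83 days at 1.15% → $5066000 × 1.15% × 83/365 = $13247.9370
2026-03-25 to 2026-12-31: 282 days at 0.75% → $5066000 × 0.75% × 282/365 = $29355.0411
Total = $42602.9781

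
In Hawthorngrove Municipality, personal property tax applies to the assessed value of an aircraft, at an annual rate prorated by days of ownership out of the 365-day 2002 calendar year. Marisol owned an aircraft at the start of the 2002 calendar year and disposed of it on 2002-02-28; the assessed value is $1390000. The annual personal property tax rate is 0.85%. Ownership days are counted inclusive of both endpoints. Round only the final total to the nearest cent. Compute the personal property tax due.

$1909.82

Days held (2002-01-01 to 2002-02-28): 59 out of 365
Tax = $1390000 × 0.85% × 59/365 = $1909.8219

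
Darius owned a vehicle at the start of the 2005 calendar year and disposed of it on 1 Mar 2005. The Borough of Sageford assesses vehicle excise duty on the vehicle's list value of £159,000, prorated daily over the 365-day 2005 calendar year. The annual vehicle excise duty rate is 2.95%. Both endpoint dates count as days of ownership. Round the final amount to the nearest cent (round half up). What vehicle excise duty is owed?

£771.04

Days held (1 Jan – 1 Mar 2005): 60 out of 365
Tax = £159,000 × 2.95% × 60/365 = £771.0411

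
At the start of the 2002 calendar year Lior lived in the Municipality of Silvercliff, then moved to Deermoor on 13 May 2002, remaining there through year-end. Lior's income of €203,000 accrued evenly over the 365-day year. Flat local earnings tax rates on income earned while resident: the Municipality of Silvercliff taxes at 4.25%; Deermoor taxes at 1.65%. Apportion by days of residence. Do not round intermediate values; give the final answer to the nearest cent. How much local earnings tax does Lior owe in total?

The Municipality of Silvercliff, 1 Jan – 12 May 2002: 132 days → €203,000 × 4.25% × 132/365 = €3,120.0822
Deermoor, 13 May – 31 Dec 2002: 233 days → €203,000 × 1.65% × 233/365 = €2,138.1740
Total = €5,258.2562

€5,258.26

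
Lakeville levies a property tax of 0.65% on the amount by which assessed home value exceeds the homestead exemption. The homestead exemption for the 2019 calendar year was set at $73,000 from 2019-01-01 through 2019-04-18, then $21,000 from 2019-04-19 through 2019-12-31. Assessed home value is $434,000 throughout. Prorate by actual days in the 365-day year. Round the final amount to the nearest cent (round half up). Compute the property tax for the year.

2019-01-01 to 2019-04-18: 108 days, exemption $73,000 → ($434,000 − $73,000) × 0.65% × 108/365 = $694.3068
2019-04-19 to 2019-12-31: 257 days, exemption $21,000 → ($434,000 − $21,000) × 0.65% × 257/365 = $1,890.1822
Total = $2,584.4890

$2,584.49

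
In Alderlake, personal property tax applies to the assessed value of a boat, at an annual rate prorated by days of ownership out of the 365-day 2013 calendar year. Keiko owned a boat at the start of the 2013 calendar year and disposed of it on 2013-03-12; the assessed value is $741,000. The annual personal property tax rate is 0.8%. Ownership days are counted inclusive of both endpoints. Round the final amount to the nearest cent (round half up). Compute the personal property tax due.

Days held (2013-01-01 to 2013-03-12): 71 out of 365
Tax = $741,000 × 0.8% × 71/365 = $1,153.1178

$1,153.12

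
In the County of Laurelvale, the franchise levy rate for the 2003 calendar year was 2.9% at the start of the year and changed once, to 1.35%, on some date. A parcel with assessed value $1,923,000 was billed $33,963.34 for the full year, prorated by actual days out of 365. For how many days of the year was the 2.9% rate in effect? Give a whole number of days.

Let d = days at the first rate; then 365 − d days at the second rate.
$1,923,000 × [2.9%·d + 1.35%·(365−d)] / 365 = $33,963.34
Solving gives d = 98, so the new rate took effect on 9 Apr 2003.

98 days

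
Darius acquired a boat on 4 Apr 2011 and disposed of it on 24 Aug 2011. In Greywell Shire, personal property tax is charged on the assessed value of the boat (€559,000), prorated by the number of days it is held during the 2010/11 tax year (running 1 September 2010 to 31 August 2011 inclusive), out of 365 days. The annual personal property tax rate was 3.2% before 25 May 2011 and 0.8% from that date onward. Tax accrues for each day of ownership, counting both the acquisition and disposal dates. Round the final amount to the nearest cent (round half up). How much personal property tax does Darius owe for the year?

€3,626.61

4 Apr – 24 May 2011: 51 days at 3.2% → €559,000 × 3.2% × 51/365 = €2,499.4192
25 May – 24 Aug 2011: 92 days at 0.8% → €559,000 × 0.8% × 92/365 = €1,127.1890
Total = €3,626.6082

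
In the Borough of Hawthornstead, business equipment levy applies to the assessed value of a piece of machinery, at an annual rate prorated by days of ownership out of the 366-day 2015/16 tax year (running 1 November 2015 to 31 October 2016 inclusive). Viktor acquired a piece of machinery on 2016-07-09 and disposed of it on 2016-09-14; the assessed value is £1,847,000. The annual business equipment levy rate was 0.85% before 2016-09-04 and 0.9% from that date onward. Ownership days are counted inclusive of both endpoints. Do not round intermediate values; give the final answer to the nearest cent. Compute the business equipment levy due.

2016-07-09 to 2016-09-03: 57 days at 0.85% → £1,847,000 × 0.85% × 57/366 = £2,445.0041
2016-09-04 to 2016-09-14: 11 days at 0.9% → £1,847,000 × 0.9% × 11/366 = £499.5984
Total = £2,944.6025

£2,944.60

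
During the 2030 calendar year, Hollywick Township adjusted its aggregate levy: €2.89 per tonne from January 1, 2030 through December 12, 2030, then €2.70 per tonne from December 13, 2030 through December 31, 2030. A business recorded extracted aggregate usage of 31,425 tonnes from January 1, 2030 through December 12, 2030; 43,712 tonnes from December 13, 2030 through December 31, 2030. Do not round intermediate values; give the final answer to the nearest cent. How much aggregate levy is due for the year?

€208,840.65

January 1 – December 12, 2030: 31,425 tonnes at €2.89/tonne → €90,818.25
December 13 – December 31, 2030: 43,712 tonnes at €2.70/tonne → €118,022.40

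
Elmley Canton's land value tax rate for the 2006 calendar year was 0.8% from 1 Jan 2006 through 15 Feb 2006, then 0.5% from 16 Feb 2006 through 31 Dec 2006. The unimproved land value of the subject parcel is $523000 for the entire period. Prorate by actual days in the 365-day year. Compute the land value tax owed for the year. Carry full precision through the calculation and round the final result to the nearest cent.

$2812.74

1 Jan – 15 Feb 2006: 46 days at 0.8% → $523000 × 0.8% × 46/365 = $527.2986
16 Feb – 31 Dec 2006: 319 days at 0.5% → $523000 × 0.5% × 319/365 = $2285.4384
Total = $2812.7370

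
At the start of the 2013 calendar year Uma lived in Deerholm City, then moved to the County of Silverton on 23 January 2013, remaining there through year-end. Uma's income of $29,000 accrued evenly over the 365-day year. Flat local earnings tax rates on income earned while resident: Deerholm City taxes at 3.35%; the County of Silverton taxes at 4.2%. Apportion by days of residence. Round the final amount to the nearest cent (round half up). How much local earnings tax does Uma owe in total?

Deerholm City, 1 January – 22 January 2013: 22 days → $29,000 × 3.35% × 22/365 = $58.5562
The County of Silverton, 23 January – 31 December 2013: 343 days → $29,000 × 4.2% × 343/365 = $1,144.5863
Total = $1,203.1425

$1,203.14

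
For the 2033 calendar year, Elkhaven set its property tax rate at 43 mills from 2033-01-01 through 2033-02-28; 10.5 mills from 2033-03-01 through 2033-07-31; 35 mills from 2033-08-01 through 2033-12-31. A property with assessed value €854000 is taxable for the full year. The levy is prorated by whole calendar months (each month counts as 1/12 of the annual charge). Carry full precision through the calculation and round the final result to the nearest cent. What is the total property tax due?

€22310.75

2033-01-01 to 2033-02-28: 2 months at 43 mills → €854000 × 4.3% × 2/12 = €6120.3333
2033-03-01 to 2033-07-31: 5 months at 10.5 mills → €854000 × 1.05% × 5/12 = €3736.2500
2033-08-01 to 2033-12-31: 5 months at 35 mills → €854000 × 3.5% × 5/12 = €12454.1667
Total = €22310.7500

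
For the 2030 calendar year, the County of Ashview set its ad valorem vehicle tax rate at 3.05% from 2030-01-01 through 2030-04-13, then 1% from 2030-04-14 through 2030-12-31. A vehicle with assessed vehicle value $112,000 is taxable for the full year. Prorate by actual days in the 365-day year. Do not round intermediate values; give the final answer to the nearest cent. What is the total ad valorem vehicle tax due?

$1,767.91

2030-01-01 to 2030-04-13: 103 days at 3.05% → $112,000 × 3.05% × 103/365 = $963.9671
2030-04-14 to 2030-12-31: 262 days at 1% → $112,000 × 1% × 262/365 = $803.9452
Total = $1,767.9123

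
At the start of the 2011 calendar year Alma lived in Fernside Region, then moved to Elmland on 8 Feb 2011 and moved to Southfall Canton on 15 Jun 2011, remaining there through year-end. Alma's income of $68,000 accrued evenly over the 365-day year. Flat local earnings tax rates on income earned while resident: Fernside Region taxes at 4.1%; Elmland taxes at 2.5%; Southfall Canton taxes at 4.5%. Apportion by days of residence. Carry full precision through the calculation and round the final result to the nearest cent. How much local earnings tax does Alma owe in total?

$2,558.48

Fernside Region, 1 Jan – 7 Feb 2011: 38 days → $68,000 × 4.1% × 38/365 = $290.2575
Elmland, 8 Feb – 14 Jun 2011: 127 days → $68,000 × 2.5% × 127/365 = $591.5068
Southfall Canton, 15 Jun – 31 Dec 2011: 200 days → $68,000 × 4.5% × 200/365 = $1,676.7123
Total = $2,558.4767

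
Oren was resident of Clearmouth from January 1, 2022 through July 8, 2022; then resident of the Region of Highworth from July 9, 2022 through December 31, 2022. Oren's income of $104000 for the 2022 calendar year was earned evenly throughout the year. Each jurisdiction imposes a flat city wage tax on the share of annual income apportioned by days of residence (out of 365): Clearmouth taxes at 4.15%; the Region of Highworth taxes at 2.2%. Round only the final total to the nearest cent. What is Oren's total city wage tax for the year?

Clearmouth, January 1 – July 8, 2022: 189 days → $104000 × 4.15% × 189/365 = $2234.8603
The Region of Highworth, July 9 – December 31, 2022: 176 days → $104000 × 2.2% × 176/365 = $1103.2548
Total = $3338.1151

$3338.12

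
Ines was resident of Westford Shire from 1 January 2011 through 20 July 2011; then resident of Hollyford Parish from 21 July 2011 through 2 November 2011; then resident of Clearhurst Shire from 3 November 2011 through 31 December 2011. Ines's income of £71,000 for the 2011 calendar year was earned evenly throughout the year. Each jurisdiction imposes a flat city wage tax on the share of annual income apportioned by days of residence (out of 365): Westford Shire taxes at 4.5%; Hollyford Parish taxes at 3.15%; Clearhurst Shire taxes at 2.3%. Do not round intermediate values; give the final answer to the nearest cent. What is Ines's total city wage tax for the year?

£2,666.78

Westford Shire, 1 January – 20 July 2011: 201 days → £71,000 × 4.5% × 201/365 = £1,759.4384
Hollyford Parish, 21 July – 2 November 2011: 105 days → £71,000 × 3.15% × 105/365 = £643.3767
Clearhurst Shire, 3 November – 31 December 2011: 59 days → £71,000 × 2.3% × 59/365 = £263.9644
Total = £2,666.7795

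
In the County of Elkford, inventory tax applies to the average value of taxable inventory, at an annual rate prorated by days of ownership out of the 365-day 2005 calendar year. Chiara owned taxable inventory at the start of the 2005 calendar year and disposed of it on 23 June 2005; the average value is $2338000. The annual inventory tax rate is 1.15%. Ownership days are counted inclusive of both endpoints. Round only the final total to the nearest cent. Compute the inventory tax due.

$12817.36

Days held (1 January – 23 June 2005): 174 out of 365
Tax = $2338000 × 1.15% × 174/365 = $12817.3644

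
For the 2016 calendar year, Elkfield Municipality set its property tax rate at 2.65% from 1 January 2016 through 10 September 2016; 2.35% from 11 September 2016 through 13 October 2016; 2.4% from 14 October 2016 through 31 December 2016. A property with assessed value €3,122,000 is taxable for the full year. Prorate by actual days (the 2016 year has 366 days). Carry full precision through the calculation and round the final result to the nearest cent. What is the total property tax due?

€80,203.84

1 January – 10 September 2016: 254 days at 2.65% → €3,122,000 × 2.65% × 254/366 = €57,415.7978
11 September – 13 October 2016: 33 days at 2.35% → €3,122,000 × 2.35% × 33/366 = €6,615.0574
14 October – 31 December 2016: 79 days at 2.4% → €3,122,000 × 2.4% × 79/366 = €16,172.9836
Total = €80,203.8388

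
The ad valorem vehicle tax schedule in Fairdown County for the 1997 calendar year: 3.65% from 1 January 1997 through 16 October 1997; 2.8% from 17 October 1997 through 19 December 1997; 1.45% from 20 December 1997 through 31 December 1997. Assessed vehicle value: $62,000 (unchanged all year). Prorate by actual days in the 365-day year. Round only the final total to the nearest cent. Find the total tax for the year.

$2,125.75

1 January – 16 October 1997: 289 days at 3.65% → $62,000 × 3.65% × 289/365 = $1,791.8000
17 October – 19 December 1997: 64 days at 2.8% → $62,000 × 2.8% × 64/365 = $304.3945
20 December – 31 December 1997: 12 days at 1.45% → $62,000 × 1.45% × 12/365 = $29.5562
Total = $2,125.7507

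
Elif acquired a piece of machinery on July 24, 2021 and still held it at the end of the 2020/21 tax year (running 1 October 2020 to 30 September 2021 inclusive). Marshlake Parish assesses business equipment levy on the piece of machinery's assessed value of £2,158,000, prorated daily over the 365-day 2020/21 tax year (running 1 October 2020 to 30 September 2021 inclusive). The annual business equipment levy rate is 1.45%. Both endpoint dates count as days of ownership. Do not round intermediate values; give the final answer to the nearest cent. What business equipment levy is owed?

Days held (July 24 – September 30, 2021): 69 out of 365
Tax = £2,158,000 × 1.45% × 69/365 = £5,915.2849

£5,915.28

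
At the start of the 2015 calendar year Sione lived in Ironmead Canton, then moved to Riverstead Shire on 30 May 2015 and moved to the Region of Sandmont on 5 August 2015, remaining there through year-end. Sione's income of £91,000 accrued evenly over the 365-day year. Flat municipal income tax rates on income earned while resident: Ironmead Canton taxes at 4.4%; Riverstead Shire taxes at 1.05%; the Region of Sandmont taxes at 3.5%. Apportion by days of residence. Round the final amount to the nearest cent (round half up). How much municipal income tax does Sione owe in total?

£3,110.08

Ironmead Canton, 1 January – 29 May 2015: 149 days → £91,000 × 4.4% × 149/365 = £1,634.5096
Riverstead Shire, 30 May – 4 August 2015: 67 days → £91,000 × 1.05% × 67/365 = £175.3932
The Region of Sandmont, 5 August – 31 December 2015: 149 days → £91,000 × 3.5% × 149/365 = £1,300.1781
Total = £3,110.0808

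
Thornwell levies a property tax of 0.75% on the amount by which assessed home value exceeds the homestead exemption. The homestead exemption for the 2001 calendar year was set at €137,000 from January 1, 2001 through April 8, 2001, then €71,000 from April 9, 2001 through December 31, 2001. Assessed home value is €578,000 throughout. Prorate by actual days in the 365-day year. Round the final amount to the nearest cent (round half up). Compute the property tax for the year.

January 1 – April 8, 2001: 98 days, exemption €137,000 → (€578,000 − €137,000) × 0.75% × 98/365 = €888.0411
April 9 – December 31, 2001: 267 days, exemption €71,000 → (€578,000 − €71,000) × 0.75% × 267/365 = €2,781.5548
Total = €3,669.5959

€3,669.60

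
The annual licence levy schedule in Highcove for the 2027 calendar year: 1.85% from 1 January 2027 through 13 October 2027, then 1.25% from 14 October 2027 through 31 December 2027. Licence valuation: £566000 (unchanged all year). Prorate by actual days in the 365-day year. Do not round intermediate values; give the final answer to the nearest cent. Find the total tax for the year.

1 January – 13 October 2027: 286 days at 1.85% → £566000 × 1.85% × 286/365 = £8204.6740
14 October – 31 December 2027: 79 days at 1.25% → £566000 × 1.25% × 79/365 = £1531.3014
Total = £9735.9753

£9735.98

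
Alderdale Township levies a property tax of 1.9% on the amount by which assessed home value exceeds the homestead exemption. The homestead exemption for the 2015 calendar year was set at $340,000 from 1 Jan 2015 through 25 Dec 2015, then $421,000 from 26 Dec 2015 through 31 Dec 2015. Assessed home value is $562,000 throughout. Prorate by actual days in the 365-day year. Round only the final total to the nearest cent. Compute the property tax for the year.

$4,192.70

1 Jan – 25 Dec 2015: 359 days, exemption $340,000 → ($562,000 − $340,000) × 1.9% × 359/365 = $4,148.6630
26 Dec – 31 Dec 2015: 6 days, exemption $421,000 → ($562,000 − $421,000) × 1.9% × 6/365 = $44.0384
Total = $4,192.7014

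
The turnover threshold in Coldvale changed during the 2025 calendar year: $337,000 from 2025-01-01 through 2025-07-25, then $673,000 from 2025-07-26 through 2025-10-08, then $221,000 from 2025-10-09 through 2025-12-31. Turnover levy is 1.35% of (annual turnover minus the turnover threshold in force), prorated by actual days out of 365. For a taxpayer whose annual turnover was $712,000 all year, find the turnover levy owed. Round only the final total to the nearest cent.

2025-01-01 to 2025-07-25: 206 days, exemption $337,000 → ($712,000 − $337,000) × 1.35% × 206/365 = $2,857.1918
2025-07-26 to 2025-10-08: 75 days, exemption $673,000 → ($712,000 − $673,000) × 1.35% × 75/365 = $108.1849
2025-10-09 to 2025-12-31: 84 days, exemption $221,000 → ($712,000 − $221,000) × 1.35% × 84/365 = $1,525.4630
Total = $4,490.8397

$4,490.84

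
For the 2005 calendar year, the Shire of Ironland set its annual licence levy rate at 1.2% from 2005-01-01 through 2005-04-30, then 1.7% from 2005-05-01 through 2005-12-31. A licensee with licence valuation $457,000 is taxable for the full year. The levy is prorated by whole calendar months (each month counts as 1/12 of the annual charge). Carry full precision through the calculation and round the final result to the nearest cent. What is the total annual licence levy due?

$7,007.33

2005-01-01 to 2005-04-30: 4 months at 1.2% → $457,000 × 1.2% × 4/12 = $1,828.0000
2005-05-01 to 2005-12-31: 8 months at 1.7% → $457,000 × 1.7% × 8/12 = $5,179.3333
Total = $7,007.3333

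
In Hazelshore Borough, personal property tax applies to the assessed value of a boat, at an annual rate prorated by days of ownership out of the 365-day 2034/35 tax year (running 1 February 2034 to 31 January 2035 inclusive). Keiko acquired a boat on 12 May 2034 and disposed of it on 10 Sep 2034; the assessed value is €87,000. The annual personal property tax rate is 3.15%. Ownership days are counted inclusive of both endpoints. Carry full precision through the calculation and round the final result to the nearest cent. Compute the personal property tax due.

Days held (12 May – 10 Sep 2034): 122 out of 365
Tax = €87,000 × 3.15% × 122/365 = €916.0027

€916.00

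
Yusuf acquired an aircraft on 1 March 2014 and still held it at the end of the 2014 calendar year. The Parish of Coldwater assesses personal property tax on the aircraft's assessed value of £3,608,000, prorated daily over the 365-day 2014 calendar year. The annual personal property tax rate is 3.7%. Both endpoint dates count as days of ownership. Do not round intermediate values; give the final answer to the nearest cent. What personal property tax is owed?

£111,917.19

Days held (1 March – 31 December 2014): 306 out of 365
Tax = £3,608,000 × 3.7% × 306/365 = £111,917.1945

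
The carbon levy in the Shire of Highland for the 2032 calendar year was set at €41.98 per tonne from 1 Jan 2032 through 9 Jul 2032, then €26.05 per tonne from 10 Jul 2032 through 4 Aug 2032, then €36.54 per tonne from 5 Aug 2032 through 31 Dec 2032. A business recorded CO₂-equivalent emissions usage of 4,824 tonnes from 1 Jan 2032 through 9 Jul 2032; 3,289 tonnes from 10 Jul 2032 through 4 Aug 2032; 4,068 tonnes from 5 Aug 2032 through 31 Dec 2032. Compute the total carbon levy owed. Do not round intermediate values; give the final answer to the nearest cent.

1 Jan – 9 Jul 2032: 4,824 tonnes at €41.98/tonne → €202,511.52
10 Jul – 4 Aug 2032: 3,289 tonnes at €26.05/tonne → €85,678.45
5 Aug – 31 Dec 2032: 4,068 tonnes at €36.54/tonne → €148,644.72

€436,834.69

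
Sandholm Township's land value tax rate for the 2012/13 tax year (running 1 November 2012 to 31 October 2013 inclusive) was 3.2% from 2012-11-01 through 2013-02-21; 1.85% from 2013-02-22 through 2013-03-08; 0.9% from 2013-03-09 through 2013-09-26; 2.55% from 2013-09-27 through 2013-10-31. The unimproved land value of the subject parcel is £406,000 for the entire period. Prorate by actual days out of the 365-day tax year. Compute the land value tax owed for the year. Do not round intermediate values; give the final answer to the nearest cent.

£7,345.82

2012-11-01 to 2013-02-21: 113 days at 3.2% → £406,000 × 3.2% × 113/365 = £4,022.1808
2013-02-22 to 2013-03-08: 15 days at 1.85% → £406,000 × 1.85% × 15/365 = £308.6712
2013-03-09 to 2013-09-26: 202 days at 0.9% → £406,000 × 0.9% × 202/365 = £2,022.2137
2013-09-27 to 2013-10-31: 35 days at 2.55% → £406,000 × 2.55% × 35/365 = £992.7534
Total = £7,345.8192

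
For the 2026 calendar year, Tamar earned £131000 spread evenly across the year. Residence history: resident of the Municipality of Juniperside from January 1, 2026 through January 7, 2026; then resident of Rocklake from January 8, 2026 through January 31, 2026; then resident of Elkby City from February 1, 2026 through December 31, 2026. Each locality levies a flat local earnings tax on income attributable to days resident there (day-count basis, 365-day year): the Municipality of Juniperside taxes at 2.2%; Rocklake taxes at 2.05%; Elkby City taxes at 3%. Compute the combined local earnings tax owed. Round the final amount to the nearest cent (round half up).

The Municipality of Juniperside, January 1 – January 7, 2026: 7 days → £131000 × 2.2% × 7/365 = £55.2712
Rocklake, January 8 – January 31, 2026: 24 days → £131000 × 2.05% × 24/365 = £176.5808
Elkby City, February 1 – December 31, 2026: 334 days → £131000 × 3% × 334/365 = £3596.2192
Total = £3828.0712

£3828.07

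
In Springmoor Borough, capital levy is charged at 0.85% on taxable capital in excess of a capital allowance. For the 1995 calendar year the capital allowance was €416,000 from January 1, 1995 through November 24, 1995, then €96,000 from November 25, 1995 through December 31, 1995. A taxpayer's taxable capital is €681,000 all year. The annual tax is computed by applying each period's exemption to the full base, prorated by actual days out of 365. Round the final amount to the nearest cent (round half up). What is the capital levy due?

January 1 – November 24, 1995: 328 days, exemption €416,000 → (€681,000 − €416,000) × 0.85% × 328/365 = €2,024.1644
November 25 – December 31, 1995: 37 days, exemption €96,000 → (€681,000 − €96,000) × 0.85% × 37/365 = €504.0616
Total = €2,528.2260

€2,528.23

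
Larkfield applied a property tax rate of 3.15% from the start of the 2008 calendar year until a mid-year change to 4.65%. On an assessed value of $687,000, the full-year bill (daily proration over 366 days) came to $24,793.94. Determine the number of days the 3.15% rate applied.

254 days

Let d = days at the first rate; then 366 − d days at the second rate.
$687,000 × [3.15%·d + 4.65%·(366−d)] / 366 = $24,793.94
Solving gives d = 254, so the new rate took effect on 11 September 2008.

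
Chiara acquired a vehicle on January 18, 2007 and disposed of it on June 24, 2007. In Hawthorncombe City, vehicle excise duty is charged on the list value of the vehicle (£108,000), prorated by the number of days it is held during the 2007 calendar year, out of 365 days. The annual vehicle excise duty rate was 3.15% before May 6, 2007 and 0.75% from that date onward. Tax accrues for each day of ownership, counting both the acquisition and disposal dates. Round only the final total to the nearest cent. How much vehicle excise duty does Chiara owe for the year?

£1,117.58

January 18 – May 5, 2007: 108 days at 3.15% → £108,000 × 3.15% × 108/365 = £1,006.6192
May 6 – June 24, 2007: 50 days at 0.75% → £108,000 × 0.75% × 50/365 = £110.9589
Total = £1,117.5781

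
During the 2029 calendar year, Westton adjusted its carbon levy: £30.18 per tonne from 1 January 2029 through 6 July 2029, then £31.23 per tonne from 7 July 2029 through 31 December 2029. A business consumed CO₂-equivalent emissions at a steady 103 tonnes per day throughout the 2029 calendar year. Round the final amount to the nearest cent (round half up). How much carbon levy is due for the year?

£1,153,867.80

1 January – 6 July 2029: 187 days × 103 tonnes/day = 19,261 tonnes at £30.18/tonne → £581,296.98
7 July – 31 December 2029: 178 days × 103 tonnes/day = 18,334 tonnes at £31.23/tonne → £572,570.82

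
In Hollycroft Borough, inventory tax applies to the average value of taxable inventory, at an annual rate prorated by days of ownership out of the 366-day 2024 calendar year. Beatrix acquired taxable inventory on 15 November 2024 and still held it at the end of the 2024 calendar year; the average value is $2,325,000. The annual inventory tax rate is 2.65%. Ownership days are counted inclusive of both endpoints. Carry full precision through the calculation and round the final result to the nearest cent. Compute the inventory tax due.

Days held (15 November – 31 December 2024): 47 out of 366
Tax = $2,325,000 × 2.65% × 47/366 = $7,911.9877

$7,911.99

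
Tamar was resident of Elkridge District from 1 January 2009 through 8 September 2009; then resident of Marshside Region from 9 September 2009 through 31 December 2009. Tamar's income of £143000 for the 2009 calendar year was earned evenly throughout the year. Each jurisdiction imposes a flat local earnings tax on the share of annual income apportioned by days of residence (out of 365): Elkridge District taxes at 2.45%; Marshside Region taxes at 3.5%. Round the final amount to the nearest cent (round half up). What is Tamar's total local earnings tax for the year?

Elkridge District, 1 January – 8 September 2009: 251 days → £143000 × 2.45% × 251/365 = £2409.2562
Marshside Region, 9 September – 31 December 2009: 114 days → £143000 × 3.5% × 114/365 = £1563.2055
Total = £3972.4616

£3972.46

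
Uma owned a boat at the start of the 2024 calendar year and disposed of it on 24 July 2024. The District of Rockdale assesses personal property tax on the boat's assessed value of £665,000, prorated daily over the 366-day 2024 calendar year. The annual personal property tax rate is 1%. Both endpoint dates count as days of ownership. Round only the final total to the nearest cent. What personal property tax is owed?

£3,742.90

Days held (1 January – 24 July 2024): 206 out of 366
Tax = £665,000 × 1% × 206/366 = £3,742.8962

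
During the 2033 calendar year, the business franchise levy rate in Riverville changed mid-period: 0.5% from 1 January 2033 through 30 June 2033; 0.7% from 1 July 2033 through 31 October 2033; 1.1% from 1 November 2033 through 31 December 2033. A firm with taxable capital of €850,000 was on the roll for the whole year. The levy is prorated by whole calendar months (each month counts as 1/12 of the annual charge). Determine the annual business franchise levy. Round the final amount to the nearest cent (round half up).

€5,666.67

1 January – 30 June 2033: 6 months at 0.5% → €850,000 × 0.5% × 6/12 = €2,125.0000
1 July – 31 October 2033: 4 months at 0.7% → €850,000 × 0.7% × 4/12 = €1,983.3333
1 November – 31 December 2033: 2 months at 1.1% → €850,000 × 1.1% × 2/12 = €1,558.3333
Total = €5,666.6667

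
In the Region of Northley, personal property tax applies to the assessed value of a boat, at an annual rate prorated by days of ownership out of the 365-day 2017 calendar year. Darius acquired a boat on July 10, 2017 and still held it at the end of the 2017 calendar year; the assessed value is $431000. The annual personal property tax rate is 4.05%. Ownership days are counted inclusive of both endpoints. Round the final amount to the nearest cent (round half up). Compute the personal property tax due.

Days held (July 10 – December 31, 2017): 175 out of 365
Tax = $431000 × 4.05% × 175/365 = $8369.0753

$8369.08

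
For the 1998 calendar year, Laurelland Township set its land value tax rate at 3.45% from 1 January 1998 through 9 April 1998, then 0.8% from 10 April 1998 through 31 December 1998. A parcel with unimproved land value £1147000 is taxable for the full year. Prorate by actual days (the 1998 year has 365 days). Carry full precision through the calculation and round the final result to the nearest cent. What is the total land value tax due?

£17420.26

1 January – 9 April 1998: 99 days at 3.45% → £1147000 × 3.45% × 99/365 = £10733.0918
10 April – 31 December 1998: 266 days at 0.8% → £1147000 × 0.8% × 266/365 = £6687.1671
Total = £17420.2589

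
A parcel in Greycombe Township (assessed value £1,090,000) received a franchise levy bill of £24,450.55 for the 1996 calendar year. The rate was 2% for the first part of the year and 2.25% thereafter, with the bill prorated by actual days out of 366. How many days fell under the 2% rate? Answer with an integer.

10 days

Let d = days at the first rate; then 366 − d days at the second rate.
£1,090,000 × [2%·d + 2.25%·(366−d)] / 366 = £24,450.55
Solving gives d = 10, so the new rate took effect on 11 Jan 1996.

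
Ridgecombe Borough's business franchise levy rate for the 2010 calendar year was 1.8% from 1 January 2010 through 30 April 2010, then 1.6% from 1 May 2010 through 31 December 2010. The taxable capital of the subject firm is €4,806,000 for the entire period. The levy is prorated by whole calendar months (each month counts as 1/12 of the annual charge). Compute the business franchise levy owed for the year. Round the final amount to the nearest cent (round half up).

€80,100.00

1 January – 30 April 2010: 4 months at 1.8% → €4,806,000 × 1.8% × 4/12 = €28,836.0000
1 May – 31 December 2010: 8 months at 1.6% → €4,806,000 × 1.6% × 8/12 = €51,264.0000
Total = €80,100.0000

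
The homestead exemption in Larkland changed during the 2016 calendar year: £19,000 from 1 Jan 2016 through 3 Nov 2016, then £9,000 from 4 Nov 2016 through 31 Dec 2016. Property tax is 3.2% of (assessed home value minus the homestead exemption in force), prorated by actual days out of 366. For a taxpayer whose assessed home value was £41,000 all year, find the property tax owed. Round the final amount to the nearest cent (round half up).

1 Jan – 3 Nov 2016: 308 days, exemption £19,000 → (£41,000 − £19,000) × 3.2% × 308/366 = £592.4372
4 Nov – 31 Dec 2016: 58 days, exemption £9,000 → (£41,000 − £9,000) × 3.2% × 58/366 = £162.2732
Total = £754.7104

£754.71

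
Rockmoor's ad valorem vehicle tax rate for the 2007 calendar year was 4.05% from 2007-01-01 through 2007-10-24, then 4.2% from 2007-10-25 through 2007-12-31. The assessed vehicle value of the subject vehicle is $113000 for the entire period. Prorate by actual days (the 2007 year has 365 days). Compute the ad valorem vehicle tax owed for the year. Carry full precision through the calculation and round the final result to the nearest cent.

$4608.08

2007-01-01 to 2007-10-24: 297 days at 4.05% → $113000 × 4.05% × 297/365 = $3723.8918
2007-10-25 to 2007-12-31: 68 days at 4.2% → $113000 × 4.2% × 68/365 = $884.1863
Total = $4608.0781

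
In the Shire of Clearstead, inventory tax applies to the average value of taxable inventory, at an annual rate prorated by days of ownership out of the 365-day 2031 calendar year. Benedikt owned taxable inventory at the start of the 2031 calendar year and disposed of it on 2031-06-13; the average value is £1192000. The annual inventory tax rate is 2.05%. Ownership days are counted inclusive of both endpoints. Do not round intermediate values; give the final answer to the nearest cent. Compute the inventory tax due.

Days held (2031-01-01 to 2031-06-13): 164 out of 365
Tax = £1192000 × 2.05% × 164/365 = £10979.4630

£10979.46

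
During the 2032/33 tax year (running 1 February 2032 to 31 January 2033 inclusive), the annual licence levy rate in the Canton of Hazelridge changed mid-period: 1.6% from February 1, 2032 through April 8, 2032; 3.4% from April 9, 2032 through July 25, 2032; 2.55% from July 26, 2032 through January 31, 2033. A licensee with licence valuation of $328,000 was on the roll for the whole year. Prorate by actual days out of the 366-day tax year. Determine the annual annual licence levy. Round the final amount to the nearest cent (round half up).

February 1 – April 8, 2032: 68 days at 1.6% → $328,000 × 1.6% × 68/366 = $975.0383
April 9 – July 25, 2032: 108 days at 3.4% → $328,000 × 3.4% × 108/366 = $3,290.7541
July 26, 2032 – January 31, 2033: 190 days at 2.55% → $328,000 × 2.55% × 190/366 = $4,341.9672
Total = $8,607.7596

$8,607.76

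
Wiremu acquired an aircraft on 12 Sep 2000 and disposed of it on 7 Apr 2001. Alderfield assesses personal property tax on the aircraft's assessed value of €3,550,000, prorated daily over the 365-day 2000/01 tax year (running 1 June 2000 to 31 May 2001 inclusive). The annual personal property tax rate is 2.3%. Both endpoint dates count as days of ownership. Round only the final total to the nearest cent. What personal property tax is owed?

Days held (12 Sep 2000 – 7 Apr 2001): 208 out of 365
Tax = €3,550,000 × 2.3% × 208/365 = €46,529.3151

€46,529.32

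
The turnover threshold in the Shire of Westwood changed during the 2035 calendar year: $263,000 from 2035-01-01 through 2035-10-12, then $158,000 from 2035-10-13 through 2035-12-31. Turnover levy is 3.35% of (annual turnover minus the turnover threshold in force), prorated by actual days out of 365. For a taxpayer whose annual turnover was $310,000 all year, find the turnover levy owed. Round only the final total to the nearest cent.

2035-01-01 to 2035-10-12: 285 days, exemption $263,000 → ($310,000 − $263,000) × 3.35% × 285/365 = $1,229.4041
2035-10-13 to 2035-12-31: 80 days, exemption $158,000 → ($310,000 − $158,000) × 3.35% × 80/365 = $1,116.0548
Total = $2,345.4589

$2,345.46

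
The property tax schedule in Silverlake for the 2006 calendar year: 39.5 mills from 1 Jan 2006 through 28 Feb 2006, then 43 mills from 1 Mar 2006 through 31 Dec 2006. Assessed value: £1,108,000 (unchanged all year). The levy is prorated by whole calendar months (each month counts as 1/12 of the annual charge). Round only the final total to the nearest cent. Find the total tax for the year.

1 Jan – 28 Feb 2006: 2 months at 39.5 mills → £1,108,000 × 3.95% × 2/12 = £7,294.3333
1 Mar – 31 Dec 2006: 10 months at 43 mills → £1,108,000 × 4.3% × 10/12 = £39,703.3333
Total = £46,997.6667

£46,997.67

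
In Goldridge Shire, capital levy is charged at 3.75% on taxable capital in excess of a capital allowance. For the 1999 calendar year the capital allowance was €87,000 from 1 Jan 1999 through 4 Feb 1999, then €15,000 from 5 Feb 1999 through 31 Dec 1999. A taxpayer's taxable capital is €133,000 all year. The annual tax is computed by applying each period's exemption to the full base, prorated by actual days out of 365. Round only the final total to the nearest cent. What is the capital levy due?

1 Jan – 4 Feb 1999: 35 days, exemption €87,000 → (€133,000 − €87,000) × 3.75% × 35/365 = €165.4110
5 Feb – 31 Dec 1999: 330 days, exemption €15,000 → (€133,000 − €15,000) × 3.75% × 330/365 = €4,000.6849
Total = €4,166.0959

€4,166.10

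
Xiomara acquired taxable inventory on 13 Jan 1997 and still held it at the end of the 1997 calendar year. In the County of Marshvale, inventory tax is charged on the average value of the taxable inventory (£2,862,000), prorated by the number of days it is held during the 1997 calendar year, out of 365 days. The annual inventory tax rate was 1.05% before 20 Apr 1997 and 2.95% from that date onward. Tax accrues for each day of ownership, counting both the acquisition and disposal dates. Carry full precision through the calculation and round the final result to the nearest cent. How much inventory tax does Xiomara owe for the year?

13 Jan – 19 Apr 1997: 97 days at 1.05% → £2,862,000 × 1.05% × 97/365 = £7,986.1562
20 Apr – 31 Dec 1997: 256 days at 2.95% → £2,862,000 × 2.95% × 256/365 = £59,215.9562
Total = £67,202.1123

£67,202.11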